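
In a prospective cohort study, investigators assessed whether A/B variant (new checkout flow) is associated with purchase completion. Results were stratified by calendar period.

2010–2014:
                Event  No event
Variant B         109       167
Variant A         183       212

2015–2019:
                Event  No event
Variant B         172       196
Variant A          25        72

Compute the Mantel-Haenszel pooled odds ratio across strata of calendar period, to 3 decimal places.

OR_MH = Σ(aᵢdᵢ/nᵢ) / Σ(bᵢcᵢ/nᵢ), where nᵢ is the stratum total.
Stratum 1 (2010–2014): n = 671; a·d/n = 109·212/671 = 34.4382; b·c/n = 167·183/671 = 45.5455
Stratum 2 (2015–2019): n = 465; a·d/n = 172·72/465 = 26.6323; b·c/n = 196·25/465 = 10.5376
OR_MH = (34.4382 + 26.6323) / (45.5455 + 10.5376) = 61.0704 / 56.0831 = 1.08893

1.089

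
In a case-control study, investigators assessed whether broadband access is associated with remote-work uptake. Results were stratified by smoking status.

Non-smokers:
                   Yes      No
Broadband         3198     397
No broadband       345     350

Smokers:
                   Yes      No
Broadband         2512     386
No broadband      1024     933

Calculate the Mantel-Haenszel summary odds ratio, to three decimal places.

OR_MH = Σ(aᵢdᵢ/nᵢ) / Σ(bᵢcᵢ/nᵢ), where nᵢ is the stratum total.
Stratum 1 (Non-smokers): n = 4290; a·d/n = 3198·350/4290 = 260.9091; b·c/n = 397·345/4290 = 31.9266
Stratum 2 (Smokers): n = 4855; a·d/n = 2512·933/4855 = 482.7386; b·c/n = 386·1024/4855 = 81.4138
OR_MH = (260.9091 + 482.7386) / (31.9266 + 81.4138) = 743.6477 / 113.3404 = 6.56119

6.561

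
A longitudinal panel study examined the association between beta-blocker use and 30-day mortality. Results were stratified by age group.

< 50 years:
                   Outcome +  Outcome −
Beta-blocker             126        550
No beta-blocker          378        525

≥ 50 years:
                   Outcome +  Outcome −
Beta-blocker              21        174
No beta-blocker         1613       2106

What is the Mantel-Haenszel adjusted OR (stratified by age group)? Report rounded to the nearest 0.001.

OR_MH = Σ(aᵢdᵢ/nᵢ) / Σ(bᵢcᵢ/nᵢ), where nᵢ is the stratum total.
Stratum 1 (< 50 years): n = 1579; a·d/n = 126·525/1579 = 41.8936; b·c/n = 550·378/1579 = 131.6656
Stratum 2 (≥ 50 years): n = 3914; a·d/n = 21·2106/3914 = 11.2994; b·c/n = 174·1613/3914 = 71.7072
OR_MH = (41.8936 + 11.2994) / (131.6656 + 71.7072) = 53.1930 / 203.3728 = 0.26155

0.262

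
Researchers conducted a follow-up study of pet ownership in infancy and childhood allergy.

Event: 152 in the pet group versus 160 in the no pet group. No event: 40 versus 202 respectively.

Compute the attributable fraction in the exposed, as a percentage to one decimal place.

From the description: a = 152, b = 40, c = 160, d = 202.
Risk in exposed = 152/192 = 0.79167; risk in unexposed = 160/362 = 0.44199.
RR = 0.79167/0.44199 = 1.79115
AR% = (RR − 1)/RR × 100 = (1.79115 − 1)/1.79115 × 100 = 44.1698%

44.2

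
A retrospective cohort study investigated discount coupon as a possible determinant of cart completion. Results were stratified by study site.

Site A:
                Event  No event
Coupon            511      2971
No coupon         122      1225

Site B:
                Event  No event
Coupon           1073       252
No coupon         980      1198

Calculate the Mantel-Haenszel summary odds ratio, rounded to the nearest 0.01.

3.41

OR_MH = Σ(aᵢdᵢ/nᵢ) / Σ(bᵢcᵢ/nᵢ), where nᵢ is the stratum total.
Stratum 1 (Site A): n = 4829; a·d/n = 511·1225/4829 = 129.6283; b·c/n = 2971·122/4829 = 75.0594
Stratum 2 (Site B): n = 3503; a·d/n = 1073·1198/3503 = 366.9580; b·c/n = 252·980/3503 = 70.4996
OR_MH = (129.6283 + 366.9580) / (75.0594 + 70.4996) = 496.5863 / 145.5590 = 3.41158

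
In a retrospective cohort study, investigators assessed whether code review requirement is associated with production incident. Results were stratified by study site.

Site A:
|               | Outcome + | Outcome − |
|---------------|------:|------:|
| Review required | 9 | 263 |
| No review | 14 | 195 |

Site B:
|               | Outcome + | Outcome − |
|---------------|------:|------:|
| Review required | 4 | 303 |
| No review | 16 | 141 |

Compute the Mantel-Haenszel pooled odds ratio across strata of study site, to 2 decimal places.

OR_MH = Σ(aᵢdᵢ/nᵢ) / Σ(bᵢcᵢ/nᵢ), where nᵢ is the stratum total.
Stratum 1 (Site A): n = 481; a·d/n = 9·195/481 = 3.6486; b·c/n = 263·14/481 = 7.6549
Stratum 2 (Site B): n = 464; a·d/n = 4·141/464 = 1.2155; b·c/n = 303·16/464 = 10.4483
OR_MH = (3.6486 + 1.2155) / (7.6549 + 10.4483) = 4.8642 / 18.1032 = 0.26869

0.27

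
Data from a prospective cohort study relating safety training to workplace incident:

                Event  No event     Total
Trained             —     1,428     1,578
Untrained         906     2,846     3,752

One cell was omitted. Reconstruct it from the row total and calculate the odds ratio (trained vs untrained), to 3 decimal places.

The missing cell is in the exposed row: 1578 − 1428 = 150.
So a = 150, b = 1428, c = 906, d = 2846.
OR = (a·d)/(b·c) = (150 × 2846) / (1428 × 906) = 426900 / 1293768 = 0.32997

0.330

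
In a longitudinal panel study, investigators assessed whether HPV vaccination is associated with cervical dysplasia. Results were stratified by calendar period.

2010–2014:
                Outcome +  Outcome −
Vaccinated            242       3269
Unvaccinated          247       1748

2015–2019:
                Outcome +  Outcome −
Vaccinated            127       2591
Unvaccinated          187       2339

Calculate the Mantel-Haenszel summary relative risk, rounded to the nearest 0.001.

RR_MH = Σ(aᵢ·n₀ᵢ/nᵢ) / Σ(cᵢ·n₁ᵢ/nᵢ), with n₁ᵢ = aᵢ+bᵢ (exposed), n₀ᵢ = cᵢ+dᵢ (unexposed), nᵢ = n₁ᵢ+n₀ᵢ.
Stratum 1 (2010–2014): n₁ = 3511, n₀ = 1995, n = 5506; a·n₀/n = 242·1995/5506 = 87.6843; c·n₁/n = 247·3511/5506 = 157.5040
Stratum 2 (2015–2019): n₁ = 2718, n₀ = 2526, n = 5244; a·n₀/n = 127·2526/5244 = 61.1751; c·n₁/n = 187·2718/5244 = 96.9233
RR_MH = (87.6843 + 61.1751) / (157.5040 + 96.9233) = 148.8594 / 254.4273 = 0.58508

0.585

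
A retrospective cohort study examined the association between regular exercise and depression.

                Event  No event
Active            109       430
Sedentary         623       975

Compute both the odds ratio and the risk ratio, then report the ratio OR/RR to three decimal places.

0.765

Cells: a = 109, b = 430, c = 623, d = 975.
OR = (109·975)/(430·623) = 106275/267890 = 0.39671
Risk in exposed = 109/539 = 0.20223; risk in unexposed = 623/1598 = 0.38986; RR = 0.51871
OR/RR = 0.39671 / 0.51871 = 0.76480
The outcome is not rare, so the OR lies further from 1 than the RR.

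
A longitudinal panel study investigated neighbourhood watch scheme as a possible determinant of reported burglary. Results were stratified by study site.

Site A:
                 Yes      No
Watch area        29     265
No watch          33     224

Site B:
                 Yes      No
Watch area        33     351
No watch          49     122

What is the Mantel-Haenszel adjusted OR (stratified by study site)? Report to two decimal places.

OR_MH = Σ(aᵢdᵢ/nᵢ) / Σ(bᵢcᵢ/nᵢ), where nᵢ is the stratum total.
Stratum 1 (Site A): n = 551; a·d/n = 29·224/551 = 11.7895; b·c/n = 265·33/551 = 15.8711
Stratum 2 (Site B): n = 555; a·d/n = 33·122/555 = 7.2541; b·c/n = 351·49/555 = 30.9892
OR_MH = (11.7895 + 7.2541) / (15.8711 + 30.9892) = 19.0435 / 46.8603 = 0.40639

0.41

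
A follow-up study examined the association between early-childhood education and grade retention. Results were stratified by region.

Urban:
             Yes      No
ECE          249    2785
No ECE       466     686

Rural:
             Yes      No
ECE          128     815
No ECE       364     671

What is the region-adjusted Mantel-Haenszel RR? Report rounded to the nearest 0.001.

RR_MH = Σ(aᵢ·n₀ᵢ/nᵢ) / Σ(cᵢ·n₁ᵢ/nᵢ), with n₁ᵢ = aᵢ+bᵢ (exposed), n₀ᵢ = cᵢ+dᵢ (unexposed), nᵢ = n₁ᵢ+n₀ᵢ.
Stratum 1 (Urban): n₁ = 3034, n₀ = 1152, n = 4186; a·n₀/n = 249·1152/4186 = 68.5256; c·n₁/n = 466·3034/4186 = 337.7554
Stratum 2 (Rural): n₁ = 943, n₀ = 1035, n = 1978; a·n₀/n = 128·1035/1978 = 66.9767; c·n₁/n = 364·943/1978 = 173.5349
RR_MH = (68.5256 + 66.9767) / (337.7554 + 173.5349) = 135.5023 / 511.2903 = 0.26502

0.265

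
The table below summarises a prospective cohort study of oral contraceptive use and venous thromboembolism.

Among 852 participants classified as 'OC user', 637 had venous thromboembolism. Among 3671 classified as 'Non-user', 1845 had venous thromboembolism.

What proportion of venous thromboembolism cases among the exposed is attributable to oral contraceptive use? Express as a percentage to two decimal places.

32.78

From the description: a = 637, b = 215, c = 1845, d = 1826.
Risk in exposed = 637/852 = 0.74765; risk in unexposed = 1845/3671 = 0.50259.
RR = 0.74765/0.50259 = 1.48761
AR% = (RR − 1)/RR × 100 = (1.48761 − 1)/1.48761 × 100 = 32.7779%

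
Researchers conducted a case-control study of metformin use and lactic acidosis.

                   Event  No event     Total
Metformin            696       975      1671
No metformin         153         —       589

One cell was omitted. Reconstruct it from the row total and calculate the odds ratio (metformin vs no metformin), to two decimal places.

The missing cell is in the unexposed row: 589 − 153 = 436.
So a = 696, b = 975, c = 153, d = 436.
OR = (a·d)/(b·c) = (696 × 436) / (975 × 153) = 303456 / 149175 = 2.03423

2.03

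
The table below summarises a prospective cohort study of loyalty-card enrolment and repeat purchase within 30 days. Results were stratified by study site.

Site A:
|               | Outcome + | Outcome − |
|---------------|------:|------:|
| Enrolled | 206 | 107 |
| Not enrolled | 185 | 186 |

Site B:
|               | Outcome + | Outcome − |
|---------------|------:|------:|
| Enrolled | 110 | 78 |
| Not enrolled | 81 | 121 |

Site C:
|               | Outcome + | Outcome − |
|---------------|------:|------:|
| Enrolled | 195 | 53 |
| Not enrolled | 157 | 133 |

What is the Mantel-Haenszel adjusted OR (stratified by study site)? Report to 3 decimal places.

2.283

OR_MH = Σ(aᵢdᵢ/nᵢ) / Σ(bᵢcᵢ/nᵢ), where nᵢ is the stratum total.
Stratum 1 (Site A): n = 684; a·d/n = 206·186/684 = 56.0175; b·c/n = 107·185/684 = 28.9401
Stratum 2 (Site B): n = 390; a·d/n = 110·121/390 = 34.1282; b·c/n = 78·81/390 = 16.2000
Stratum 3 (Site C): n = 538; a·d/n = 195·133/538 = 48.2063; b·c/n = 53·157/538 = 15.4665
OR_MH = (56.0175 + 34.1282 + 48.2063) / (28.9401 + 16.2000 + 15.4665) = 138.3521 / 60.6066 = 2.28279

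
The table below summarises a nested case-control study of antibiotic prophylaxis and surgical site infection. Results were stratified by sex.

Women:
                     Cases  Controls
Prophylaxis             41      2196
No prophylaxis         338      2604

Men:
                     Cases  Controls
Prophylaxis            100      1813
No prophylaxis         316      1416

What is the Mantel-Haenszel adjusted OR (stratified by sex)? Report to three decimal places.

OR_MH = Σ(aᵢdᵢ/nᵢ) / Σ(bᵢcᵢ/nᵢ), where nᵢ is the stratum total.
Stratum 1 (Women): n = 5179; a·d/n = 41·2604/5179 = 20.6148; b·c/n = 2196·338/5179 = 143.3188
Stratum 2 (Men): n = 3645; a·d/n = 100·1416/3645 = 38.8477; b·c/n = 1813·316/3645 = 157.1764
OR_MH = (20.6148 + 38.8477) / (143.3188 + 157.1764) = 59.4625 / 300.4952 = 0.19788

0.198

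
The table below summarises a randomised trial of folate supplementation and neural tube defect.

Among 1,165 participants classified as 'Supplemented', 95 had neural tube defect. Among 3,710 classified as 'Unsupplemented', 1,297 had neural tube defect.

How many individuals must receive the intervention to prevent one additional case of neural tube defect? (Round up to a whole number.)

Risk in treated group = 95/1165 = 0.08155; risk in control = 1297/3710 = 0.34960.
Absolute risk reduction = 0.34960 − 0.08155 = 0.26805
NNT = 1 / ARR = 1 / 0.26805 = 3.731 → round up → 4

4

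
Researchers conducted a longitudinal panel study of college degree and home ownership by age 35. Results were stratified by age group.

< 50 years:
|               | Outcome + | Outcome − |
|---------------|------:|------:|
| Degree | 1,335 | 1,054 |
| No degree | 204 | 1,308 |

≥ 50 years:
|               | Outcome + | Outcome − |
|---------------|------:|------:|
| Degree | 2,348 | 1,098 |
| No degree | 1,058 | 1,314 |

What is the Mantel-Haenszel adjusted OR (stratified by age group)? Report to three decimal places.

3.838

OR_MH = Σ(aᵢdᵢ/nᵢ) / Σ(bᵢcᵢ/nᵢ), where nᵢ is the stratum total.
Stratum 1 (< 50 years): n = 3901; a·d/n = 1335·1308/3901 = 447.6237; b·c/n = 1054·204/3901 = 55.1182
Stratum 2 (≥ 50 years): n = 5818; a·d/n = 2348·1314/5818 = 530.2977; b·c/n = 1098·1058/5818 = 199.6707
OR_MH = (447.6237 + 530.2977) / (55.1182 + 199.6707) = 977.9214 / 254.7889 = 3.83816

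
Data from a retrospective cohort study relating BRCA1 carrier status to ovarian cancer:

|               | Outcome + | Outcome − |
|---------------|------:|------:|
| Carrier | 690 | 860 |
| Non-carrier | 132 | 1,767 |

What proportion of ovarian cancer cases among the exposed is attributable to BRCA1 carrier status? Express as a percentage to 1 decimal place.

84.4

Cells: a = 690, b = 860, c = 132, d = 1767.
Risk in exposed = 690/1550 = 0.44516; risk in unexposed = 132/1899 = 0.06951.
RR = 0.44516/0.06951 = 6.40425
AR% = (RR − 1)/RR × 100 = (6.40425 − 1)/6.40425 × 100 = 84.3854%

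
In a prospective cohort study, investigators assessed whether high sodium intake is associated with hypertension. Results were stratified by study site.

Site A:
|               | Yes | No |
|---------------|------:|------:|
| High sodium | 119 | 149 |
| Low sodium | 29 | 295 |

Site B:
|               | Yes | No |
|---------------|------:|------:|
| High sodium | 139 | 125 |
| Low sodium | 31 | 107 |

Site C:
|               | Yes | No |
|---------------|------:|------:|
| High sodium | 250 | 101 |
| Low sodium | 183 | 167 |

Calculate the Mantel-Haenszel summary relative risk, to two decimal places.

RR_MH = Σ(aᵢ·n₀ᵢ/nᵢ) / Σ(cᵢ·n₁ᵢ/nᵢ), with n₁ᵢ = aᵢ+bᵢ (exposed), n₀ᵢ = cᵢ+dᵢ (unexposed), nᵢ = n₁ᵢ+n₀ᵢ.
Stratum 1 (Site A): n₁ = 268, n₀ = 324, n = 592; a·n₀/n = 119·324/592 = 65.1284; c·n₁/n = 29·268/592 = 13.1284
Stratum 2 (Site B): n₁ = 264, n₀ = 138, n = 402; a·n₀/n = 139·138/402 = 47.7164; c·n₁/n = 31·264/402 = 20.3582
Stratum 3 (Site C): n₁ = 351, n₀ = 350, n = 701; a·n₀/n = 250·350/701 = 124.8217; c·n₁/n = 183·351/701 = 91.6305
RR_MH = (65.1284 + 47.7164 + 124.8217) / (13.1284 + 20.3582 + 91.6305) = 237.6665 / 125.1171 = 1.89955

1.90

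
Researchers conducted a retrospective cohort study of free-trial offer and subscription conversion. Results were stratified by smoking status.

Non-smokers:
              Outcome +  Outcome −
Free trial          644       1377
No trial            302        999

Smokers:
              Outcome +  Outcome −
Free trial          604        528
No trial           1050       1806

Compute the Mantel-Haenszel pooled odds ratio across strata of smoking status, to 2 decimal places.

1.77

OR_MH = Σ(aᵢdᵢ/nᵢ) / Σ(bᵢcᵢ/nᵢ), where nᵢ is the stratum total.
Stratum 1 (Non-smokers): n = 3322; a·d/n = 644·999/3322 = 193.6653; b·c/n = 1377·302/3322 = 125.1818
Stratum 2 (Smokers): n = 3988; a·d/n = 604·1806/3988 = 273.5266; b·c/n = 528·1050/3988 = 139.0171
OR_MH = (193.6653 + 273.5266) / (125.1818 + 139.0171) = 467.1918 / 264.1989 = 1.76833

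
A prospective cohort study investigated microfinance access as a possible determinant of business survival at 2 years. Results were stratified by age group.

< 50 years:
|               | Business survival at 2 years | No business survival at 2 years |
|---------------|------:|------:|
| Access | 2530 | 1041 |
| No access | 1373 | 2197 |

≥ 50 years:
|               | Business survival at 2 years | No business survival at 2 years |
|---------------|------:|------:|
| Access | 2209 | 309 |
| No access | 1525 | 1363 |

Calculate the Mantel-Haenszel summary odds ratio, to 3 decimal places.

OR_MH = Σ(aᵢdᵢ/nᵢ) / Σ(bᵢcᵢ/nᵢ), where nᵢ is the stratum total.
Stratum 1 (< 50 years): n = 7141; a·d/n = 2530·2197/7141 = 778.3798; b·c/n = 1041·1373/7141 = 200.1531
Stratum 2 (≥ 50 years): n = 5406; a·d/n = 2209·1363/5406 = 556.9491; b·c/n = 309·1525/5406 = 87.1670
OR_MH = (778.3798 + 556.9491) / (200.1531 + 87.1670) = 1335.3289 / 287.3201 = 4.64753

4.648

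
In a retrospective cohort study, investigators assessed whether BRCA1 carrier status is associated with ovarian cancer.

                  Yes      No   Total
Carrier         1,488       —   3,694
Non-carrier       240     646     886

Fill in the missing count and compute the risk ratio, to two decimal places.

1.49

The missing cell is in the exposed row: 3694 − 1488 = 2206.
So a = 1488, b = 2206, c = 240, d = 646.
RR = [a/(a+b)] / [c/(c+d)] = (1488/3694) / (240/886) = 0.40282/0.27088 = 1.48706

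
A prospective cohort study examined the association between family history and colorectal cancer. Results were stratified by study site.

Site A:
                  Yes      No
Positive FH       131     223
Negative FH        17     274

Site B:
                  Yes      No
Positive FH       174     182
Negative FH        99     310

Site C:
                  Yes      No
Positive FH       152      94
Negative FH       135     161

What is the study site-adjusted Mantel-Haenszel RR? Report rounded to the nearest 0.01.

2.02

RR_MH = Σ(aᵢ·n₀ᵢ/nᵢ) / Σ(cᵢ·n₁ᵢ/nᵢ), with n₁ᵢ = aᵢ+bᵢ (exposed), n₀ᵢ = cᵢ+dᵢ (unexposed), nᵢ = n₁ᵢ+n₀ᵢ.
Stratum 1 (Site A): n₁ = 354, n₀ = 291, n = 645; a·n₀/n = 131·291/645 = 59.1023; c·n₁/n = 17·354/645 = 9.3302
Stratum 2 (Site B): n₁ = 356, n₀ = 409, n = 765; a·n₀/n = 174·409/765 = 93.0275; c·n₁/n = 99·356/765 = 46.0706
Stratum 3 (Site C): n₁ = 246, n₀ = 296, n = 542; a·n₀/n = 152·296/542 = 83.0111; c·n₁/n = 135·246/542 = 61.2731
RR_MH = (59.1023 + 93.0275 + 83.0111) / (9.3302 + 46.0706 + 61.2731) = 235.1408 / 116.6739 = 2.01537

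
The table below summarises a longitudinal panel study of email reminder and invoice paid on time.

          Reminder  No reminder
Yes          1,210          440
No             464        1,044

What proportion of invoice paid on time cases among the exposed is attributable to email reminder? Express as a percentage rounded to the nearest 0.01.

Reading the table with exposure as columns: a = 1210 (Reminder, case), b = 464 (Reminder, non-case), c = 440 (No reminder, case), d = 1044.
Risk in exposed = 1210/1674 = 0.72282; risk in unexposed = 440/1484 = 0.29650.
RR = 0.72282/0.29650 = 2.43787
AR% = (RR − 1)/RR × 100 = (2.43787 − 1)/2.43787 × 100 = 58.9806%

58.98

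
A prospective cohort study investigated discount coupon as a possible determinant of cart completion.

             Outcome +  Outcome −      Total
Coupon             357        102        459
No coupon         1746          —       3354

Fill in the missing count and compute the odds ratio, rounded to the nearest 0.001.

3.223

The missing cell is in the unexposed row: 3354 − 1746 = 1608.
So a = 357, b = 102, c = 1746, d = 1608.
OR = (a·d)/(b·c) = (357 × 1608) / (102 × 1746) = 574056 / 178092 = 3.22337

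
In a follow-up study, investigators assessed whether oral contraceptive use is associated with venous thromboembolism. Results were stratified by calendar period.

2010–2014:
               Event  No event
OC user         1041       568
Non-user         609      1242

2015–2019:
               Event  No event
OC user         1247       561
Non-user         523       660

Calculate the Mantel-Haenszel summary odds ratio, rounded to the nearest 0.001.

3.276

OR_MH = Σ(aᵢdᵢ/nᵢ) / Σ(bᵢcᵢ/nᵢ), where nᵢ is the stratum total.
Stratum 1 (2010–2014): n = 3460; a·d/n = 1041·1242/3460 = 373.6769; b·c/n = 568·609/3460 = 99.9746
Stratum 2 (2015–2019): n = 2991; a·d/n = 1247·660/2991 = 275.1655; b·c/n = 561·523/2991 = 98.0953
OR_MH = (373.6769 + 275.1655) / (99.9746 + 98.0953) = 648.8424 / 198.0699 = 3.27583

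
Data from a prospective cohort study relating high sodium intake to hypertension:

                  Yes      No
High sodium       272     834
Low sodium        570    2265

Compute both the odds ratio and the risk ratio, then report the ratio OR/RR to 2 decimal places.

Cells: a = 272, b = 834, c = 570, d = 2265.
OR = (272·2265)/(834·570) = 616080/475380 = 1.29597
Risk in exposed = 272/1106 = 0.24593; risk in unexposed = 570/2835 = 0.20106; RR = 1.22318
OR/RR = 1.29597 / 1.22318 = 1.05951
The outcome is not rare, so the OR lies further from 1 than the RR.

1.06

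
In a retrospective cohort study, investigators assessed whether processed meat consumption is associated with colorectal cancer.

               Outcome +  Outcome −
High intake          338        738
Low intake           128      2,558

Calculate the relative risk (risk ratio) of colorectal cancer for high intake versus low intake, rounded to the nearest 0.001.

Cells: a = 338, b = 738, c = 128, d = 2558.
Risk in exposed = 338/1076 = 0.31413; risk in unexposed = 128/2686 = 0.04765.
RR = 0.31413 / 0.04765 = 6.59175
The risk among the exposed is 6.59 times that among the unexposed.

6.592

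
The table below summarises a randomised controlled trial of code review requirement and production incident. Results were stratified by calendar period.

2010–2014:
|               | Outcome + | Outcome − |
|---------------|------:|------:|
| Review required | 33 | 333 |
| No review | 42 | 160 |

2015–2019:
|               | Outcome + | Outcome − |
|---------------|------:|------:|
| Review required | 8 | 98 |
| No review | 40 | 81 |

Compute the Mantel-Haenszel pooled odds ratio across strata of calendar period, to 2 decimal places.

0.29

OR_MH = Σ(aᵢdᵢ/nᵢ) / Σ(bᵢcᵢ/nᵢ), where nᵢ is the stratum total.
Stratum 1 (2010–2014): n = 568; a·d/n = 33·160/568 = 9.2958; b·c/n = 333·42/568 = 24.6232
Stratum 2 (2015–2019): n = 227; a·d/n = 8·81/227 = 2.8546; b·c/n = 98·40/227 = 17.2687
OR_MH = (9.2958 + 2.8546) / (24.6232 + 17.2687) = 12.1504 / 41.8920 = 0.29004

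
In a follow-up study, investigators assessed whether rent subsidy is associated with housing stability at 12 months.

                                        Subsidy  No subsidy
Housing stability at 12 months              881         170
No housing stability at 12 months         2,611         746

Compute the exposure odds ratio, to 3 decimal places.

1.481

Reading the table with exposure as columns: a = 881 (Subsidy, case), b = 2611 (Subsidy, non-case), c = 170 (No subsidy, case), d = 746.
OR = (a·d)/(b·c) = (881 × 746) / (2611 × 170) = 657226 / 443870 = 1.48067
The odds of housing stability at 12 months are about 1.48 times as high in the subsidy group.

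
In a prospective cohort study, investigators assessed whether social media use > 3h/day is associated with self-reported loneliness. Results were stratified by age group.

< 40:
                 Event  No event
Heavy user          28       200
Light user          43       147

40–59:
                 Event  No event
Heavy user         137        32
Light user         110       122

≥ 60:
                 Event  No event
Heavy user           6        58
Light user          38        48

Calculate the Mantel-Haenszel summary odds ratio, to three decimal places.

OR_MH = Σ(aᵢdᵢ/nᵢ) / Σ(bᵢcᵢ/nᵢ), where nᵢ is the stratum total.
Stratum 1 (< 40): n = 418; a·d/n = 28·147/418 = 9.8469; b·c/n = 200·43/418 = 20.5742
Stratum 2 (40–59): n = 401; a·d/n = 137·122/401 = 41.6808; b·c/n = 32·110/401 = 8.7781
Stratum 3 (≥ 60): n = 150; a·d/n = 6·48/150 = 1.9200; b·c/n = 58·38/150 = 14.6933
OR_MH = (9.8469 + 41.6808 + 1.9200) / (20.5742 + 8.7781 + 14.6933) = 53.4477 / 44.0456 = 1.21346

1.213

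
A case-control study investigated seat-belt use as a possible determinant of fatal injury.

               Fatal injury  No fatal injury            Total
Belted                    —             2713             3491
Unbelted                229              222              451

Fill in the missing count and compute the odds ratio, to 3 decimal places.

The missing cell is in the exposed row: 3491 − 2713 = 778.
So a = 778, b = 2713, c = 229, d = 222.
OR = (a·d)/(b·c) = (778 × 222) / (2713 × 229) = 172716 / 621277 = 0.27800

0.278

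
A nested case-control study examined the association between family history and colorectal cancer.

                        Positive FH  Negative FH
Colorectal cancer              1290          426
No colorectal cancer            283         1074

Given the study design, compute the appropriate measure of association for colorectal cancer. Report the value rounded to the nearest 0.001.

Reading the table with exposure as columns: a = 1290 (Positive FH, case), b = 283 (Positive FH, non-case), c = 426 (Negative FH, case), d = 1074.
This is a nested case-control study: participants were sampled on outcome status, so risks in the source population cannot be estimated directly — relative risk is not valid here. The odds ratio is the appropriate measure.
OR = (a·d)/(b·c) = (1290 × 1074) / (283 × 426) = 1385460 / 120558 = 11.49206

11.492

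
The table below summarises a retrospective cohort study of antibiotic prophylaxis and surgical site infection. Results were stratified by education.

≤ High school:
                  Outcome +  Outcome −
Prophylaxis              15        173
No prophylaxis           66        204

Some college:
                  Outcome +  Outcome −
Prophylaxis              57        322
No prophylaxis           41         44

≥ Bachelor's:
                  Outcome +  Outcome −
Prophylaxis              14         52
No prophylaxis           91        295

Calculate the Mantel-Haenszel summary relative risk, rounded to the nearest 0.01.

0.42

RR_MH = Σ(aᵢ·n₀ᵢ/nᵢ) / Σ(cᵢ·n₁ᵢ/nᵢ), with n₁ᵢ = aᵢ+bᵢ (exposed), n₀ᵢ = cᵢ+dᵢ (unexposed), nᵢ = n₁ᵢ+n₀ᵢ.
Stratum 1 (≤ High school): n₁ = 188, n₀ = 270, n = 458; a·n₀/n = 15·270/458 = 8.8428; c·n₁/n = 66·188/458 = 27.0917
Stratum 2 (Some college): n₁ = 379, n₀ = 85, n = 464; a·n₀/n = 57·85/464 = 10.4418; c·n₁/n = 41·379/464 = 33.4892
Stratum 3 (≥ Bachelor's): n₁ = 66, n₀ = 386, n = 452; a·n₀/n = 14·386/452 = 11.9558; c·n₁/n = 91·66/452 = 13.2876
RR_MH = (8.8428 + 10.4418 + 11.9558) / (27.0917 + 33.4892 + 13.2876) = 31.2404 / 73.8685 = 0.42292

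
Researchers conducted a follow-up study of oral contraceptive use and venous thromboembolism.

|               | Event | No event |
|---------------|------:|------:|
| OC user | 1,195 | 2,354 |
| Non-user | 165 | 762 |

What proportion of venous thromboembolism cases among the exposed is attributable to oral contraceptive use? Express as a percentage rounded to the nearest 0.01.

Cells: a = 1195, b = 2354, c = 165, d = 762.
Risk in exposed = 1195/3549 = 0.33671; risk in unexposed = 165/927 = 0.17799.
RR = 0.33671/0.17799 = 1.89172
AR% = (RR − 1)/RR × 100 = (1.89172 − 1)/1.89172 × 100 = 47.1382%

47.14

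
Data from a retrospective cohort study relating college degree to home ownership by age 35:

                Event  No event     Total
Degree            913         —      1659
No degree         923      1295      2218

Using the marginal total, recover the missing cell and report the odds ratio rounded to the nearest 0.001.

1.717

The missing cell is in the exposed row: 1659 − 913 = 746.
So a = 913, b = 746, c = 923, d = 1295.
OR = (a·d)/(b·c) = (913 × 1295) / (746 × 923) = 1182335 / 688558 = 1.71712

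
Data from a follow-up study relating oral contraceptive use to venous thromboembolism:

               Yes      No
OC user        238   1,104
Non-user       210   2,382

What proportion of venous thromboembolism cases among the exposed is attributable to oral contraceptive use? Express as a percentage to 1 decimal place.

54.3

Cells: a = 238, b = 1104, c = 210, d = 2382.
Risk in exposed = 238/1342 = 0.17735; risk in unexposed = 210/2592 = 0.08102.
RR = 0.17735/0.08102 = 2.18897
AR% = (RR − 1)/RR × 100 = (2.18897 − 1)/2.18897 × 100 = 54.3164%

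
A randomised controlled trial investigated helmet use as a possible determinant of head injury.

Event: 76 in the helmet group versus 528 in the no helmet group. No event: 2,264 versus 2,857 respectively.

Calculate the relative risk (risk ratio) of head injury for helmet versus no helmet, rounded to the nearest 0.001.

From the description: a = 76, b = 2264, c = 528, d = 2857.
Risk in exposed = 76/2340 = 0.03248; risk in unexposed = 528/3385 = 0.15598.
RR = 0.03248 / 0.15598 = 0.20822
The risk is 79% lower among the exposed than among the unexposed.

0.208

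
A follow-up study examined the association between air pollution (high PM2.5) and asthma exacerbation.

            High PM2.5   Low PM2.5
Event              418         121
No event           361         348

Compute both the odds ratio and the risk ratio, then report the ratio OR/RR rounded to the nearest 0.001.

Reading the table with exposure as columns: a = 418 (High PM2.5, case), b = 361 (High PM2.5, non-case), c = 121 (Low PM2.5, case), d = 348.
OR = (418·348)/(361·121) = 145464/43681 = 3.33014
Risk in exposed = 418/779 = 0.53659; risk in unexposed = 121/469 = 0.25800; RR = 2.07982
OR/RR = 3.33014 / 2.07982 = 1.60117
The outcome is not rare, so the OR lies further from 1 than the RR.

1.601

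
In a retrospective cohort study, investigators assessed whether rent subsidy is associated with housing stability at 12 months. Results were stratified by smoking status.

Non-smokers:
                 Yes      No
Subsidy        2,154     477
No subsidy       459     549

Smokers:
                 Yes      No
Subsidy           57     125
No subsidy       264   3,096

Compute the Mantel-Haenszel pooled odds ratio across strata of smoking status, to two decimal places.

OR_MH = Σ(aᵢdᵢ/nᵢ) / Σ(bᵢcᵢ/nᵢ), where nᵢ is the stratum total.
Stratum 1 (Non-smokers): n = 3639; a·d/n = 2154·549/3639 = 324.9646; b·c/n = 477·459/3639 = 60.1657
Stratum 2 (Smokers): n = 3542; a·d/n = 57·3096/3542 = 49.8227; b·c/n = 125·264/3542 = 9.3168
OR_MH = (324.9646 + 49.8227) / (60.1657 + 9.3168) = 374.7872 / 69.4825 = 5.39398

5.39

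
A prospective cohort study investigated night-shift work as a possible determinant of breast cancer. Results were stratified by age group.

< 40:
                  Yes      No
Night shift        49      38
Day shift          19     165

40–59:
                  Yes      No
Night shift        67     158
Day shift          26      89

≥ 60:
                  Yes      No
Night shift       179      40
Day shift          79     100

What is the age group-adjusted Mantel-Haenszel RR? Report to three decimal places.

2.043

RR_MH = Σ(aᵢ·n₀ᵢ/nᵢ) / Σ(cᵢ·n₁ᵢ/nᵢ), with n₁ᵢ = aᵢ+bᵢ (exposed), n₀ᵢ = cᵢ+dᵢ (unexposed), nᵢ = n₁ᵢ+n₀ᵢ.
Stratum 1 (< 40): n₁ = 87, n₀ = 184, n = 271; a·n₀/n = 49·184/271 = 33.2694; c·n₁/n = 19·87/271 = 6.0996
Stratum 2 (40–59): n₁ = 225, n₀ = 115, n = 340; a·n₀/n = 67·115/340 = 22.6618; c·n₁/n = 26·225/340 = 17.2059
Stratum 3 (≥ 60): n₁ = 219, n₀ = 179, n = 398; a·n₀/n = 179·179/398 = 80.5050; c·n₁/n = 79·219/398 = 43.4698
RR_MH = (33.2694 + 22.6618 + 80.5050) / (6.0996 + 17.2059 + 43.4698) = 136.4362 / 66.7754 = 2.04321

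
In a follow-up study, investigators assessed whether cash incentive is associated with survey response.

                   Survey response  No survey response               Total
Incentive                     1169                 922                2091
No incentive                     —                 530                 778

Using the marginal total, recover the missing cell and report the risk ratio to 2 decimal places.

The missing cell is in the unexposed row: 778 − 530 = 248.
So a = 1169, b = 922, c = 248, d = 530.
RR = [a/(a+b)] / [c/(c+d)] = (1169/2091) / (248/778) = 0.55906/0.31877 = 1.75383

1.75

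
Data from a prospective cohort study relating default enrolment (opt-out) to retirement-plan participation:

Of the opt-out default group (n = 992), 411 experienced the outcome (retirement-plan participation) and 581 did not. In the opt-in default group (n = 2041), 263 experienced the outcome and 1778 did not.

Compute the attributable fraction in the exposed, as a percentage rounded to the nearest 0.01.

From the description: a = 411, b = 581, c = 263, d = 1778.
Risk in exposed = 411/992 = 0.41431; risk in unexposed = 263/2041 = 0.12886.
RR = 0.41431/0.12886 = 3.21527
AR% = (RR − 1)/RR × 100 = (3.21527 − 1)/3.21527 × 100 = 68.8984%

68.90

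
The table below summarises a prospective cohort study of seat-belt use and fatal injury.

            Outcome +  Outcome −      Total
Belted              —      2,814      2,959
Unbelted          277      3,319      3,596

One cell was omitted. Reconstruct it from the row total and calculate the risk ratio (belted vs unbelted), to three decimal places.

0.636

The missing cell is in the exposed row: 2959 − 2814 = 145.
So a = 145, b = 2814, c = 277, d = 3319.
RR = [a/(a+b)] / [c/(c+d)] = (145/2959) / (277/3596) = 0.04900/0.07703 = 0.63616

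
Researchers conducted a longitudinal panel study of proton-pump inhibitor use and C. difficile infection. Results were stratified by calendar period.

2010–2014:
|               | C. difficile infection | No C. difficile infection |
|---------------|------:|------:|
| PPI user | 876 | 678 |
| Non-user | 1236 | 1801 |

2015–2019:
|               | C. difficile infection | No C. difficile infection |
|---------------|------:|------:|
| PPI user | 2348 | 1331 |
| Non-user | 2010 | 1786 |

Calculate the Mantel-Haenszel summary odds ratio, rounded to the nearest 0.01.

OR_MH = Σ(aᵢdᵢ/nᵢ) / Σ(bᵢcᵢ/nᵢ), where nᵢ is the stratum total.
Stratum 1 (2010–2014): n = 4591; a·d/n = 876·1801/4591 = 343.6454; b·c/n = 678·1236/4591 = 182.5328
Stratum 2 (2015–2019): n = 7475; a·d/n = 2348·1786/7475 = 561.0071; b·c/n = 1331·2010/7475 = 357.9010
OR_MH = (343.6454 + 561.0071) / (182.5328 + 357.9010) = 904.6525 / 540.4338 = 1.67394

1.67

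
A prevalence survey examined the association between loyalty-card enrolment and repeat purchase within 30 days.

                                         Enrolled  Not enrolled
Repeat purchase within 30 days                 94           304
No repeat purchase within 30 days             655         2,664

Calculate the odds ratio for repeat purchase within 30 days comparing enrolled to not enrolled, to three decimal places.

1.258

Reading the table with exposure as columns: a = 94 (Enrolled, case), b = 655 (Enrolled, non-case), c = 304 (Not enrolled, case), d = 2664.
OR = (a·d)/(b·c) = (94 × 2664) / (655 × 304) = 250416 / 199120 = 1.25761
The odds of repeat purchase within 30 days are about 1.26 times as high in the enrolled group.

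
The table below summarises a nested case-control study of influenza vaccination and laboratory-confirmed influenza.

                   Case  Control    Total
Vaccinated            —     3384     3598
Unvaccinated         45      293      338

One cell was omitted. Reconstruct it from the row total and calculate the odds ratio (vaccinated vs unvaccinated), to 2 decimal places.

The missing cell is in the exposed row: 3598 − 3384 = 214.
So a = 214, b = 3384, c = 45, d = 293.
OR = (a·d)/(b·c) = (214 × 293) / (3384 × 45) = 62702 / 152280 = 0.41175

0.41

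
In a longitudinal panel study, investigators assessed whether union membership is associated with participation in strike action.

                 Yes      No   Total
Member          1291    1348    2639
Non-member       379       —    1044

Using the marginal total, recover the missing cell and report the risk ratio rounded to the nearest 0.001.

The missing cell is in the unexposed row: 1044 − 379 = 665.
So a = 1291, b = 1348, c = 379, d = 665.
RR = [a/(a+b)] / [c/(c+d)] = (1291/2639) / (379/1044) = 0.48920/0.36303 = 1.34756

1.348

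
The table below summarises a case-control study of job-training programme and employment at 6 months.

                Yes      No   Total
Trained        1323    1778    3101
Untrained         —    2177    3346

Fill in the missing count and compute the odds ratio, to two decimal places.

1.39

The missing cell is in the unexposed row: 3346 − 2177 = 1169.
So a = 1323, b = 1778, c = 1169, d = 2177.
OR = (a·d)/(b·c) = (1323 × 2177) / (1778 × 1169) = 2880171 / 2078482 = 1.38571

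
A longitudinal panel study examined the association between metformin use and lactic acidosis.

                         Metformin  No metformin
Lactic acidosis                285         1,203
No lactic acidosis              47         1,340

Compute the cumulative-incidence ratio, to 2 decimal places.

1.81

Reading the table with exposure as columns: a = 285 (Metformin, case), b = 47 (Metformin, non-case), c = 1203 (No metformin, case), d = 1340.
Risk in exposed = 285/332 = 0.85843; risk in unexposed = 1203/2543 = 0.47306.
RR = 0.85843 / 0.47306 = 1.81463
The risk among the exposed is 1.81 times that among the unexposed.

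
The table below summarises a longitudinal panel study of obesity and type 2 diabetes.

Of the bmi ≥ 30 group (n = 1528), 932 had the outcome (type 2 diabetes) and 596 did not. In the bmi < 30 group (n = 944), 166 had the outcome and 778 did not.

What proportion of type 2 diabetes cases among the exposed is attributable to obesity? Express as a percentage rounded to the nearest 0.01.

From the description: a = 932, b = 596, c = 166, d = 778.
Risk in exposed = 932/1528 = 0.60995; risk in unexposed = 166/944 = 0.17585.
RR = 0.60995/0.17585 = 3.46862
AR% = (RR − 1)/RR × 100 = (3.46862 − 1)/3.46862 × 100 = 71.1701%

71.17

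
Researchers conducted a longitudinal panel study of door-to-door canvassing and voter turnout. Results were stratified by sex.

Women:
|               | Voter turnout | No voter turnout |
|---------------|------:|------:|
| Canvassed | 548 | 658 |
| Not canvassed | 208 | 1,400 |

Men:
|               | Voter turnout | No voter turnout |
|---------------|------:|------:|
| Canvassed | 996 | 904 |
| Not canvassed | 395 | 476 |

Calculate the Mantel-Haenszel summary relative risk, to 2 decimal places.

RR_MH = Σ(aᵢ·n₀ᵢ/nᵢ) / Σ(cᵢ·n₁ᵢ/nᵢ), with n₁ᵢ = aᵢ+bᵢ (exposed), n₀ᵢ = cᵢ+dᵢ (unexposed), nᵢ = n₁ᵢ+n₀ᵢ.
Stratum 1 (Women): n₁ = 1206, n₀ = 1608, n = 2814; a·n₀/n = 548·1608/2814 = 313.1429; c·n₁/n = 208·1206/2814 = 89.1429
Stratum 2 (Men): n₁ = 1900, n₀ = 871, n = 2771; a·n₀/n = 996·871/2771 = 313.0696; c·n₁/n = 395·1900/2771 = 270.8409
RR_MH = (313.1429 + 313.0696) / (89.1429 + 270.8409) = 626.2125 / 359.9837 = 1.73956

1.74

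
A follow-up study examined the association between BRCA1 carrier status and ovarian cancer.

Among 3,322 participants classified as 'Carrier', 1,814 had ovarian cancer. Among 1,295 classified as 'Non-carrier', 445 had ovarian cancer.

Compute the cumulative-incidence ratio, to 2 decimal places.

1.59

From the description: a = 1814, b = 1508, c = 445, d = 850.
Risk in exposed = 1814/3322 = 0.54606; risk in unexposed = 445/1295 = 0.34363.
RR = 0.54606 / 0.34363 = 1.58909
The risk among the exposed is 1.59 times that among the unexposed.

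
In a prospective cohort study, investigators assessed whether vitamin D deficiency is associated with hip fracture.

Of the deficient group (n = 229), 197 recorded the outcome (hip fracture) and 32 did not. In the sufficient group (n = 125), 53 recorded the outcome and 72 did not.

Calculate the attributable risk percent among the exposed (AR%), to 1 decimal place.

From the description: a = 197, b = 32, c = 53, d = 72.
Risk in exposed = 197/229 = 0.86026; risk in unexposed = 53/125 = 0.42400.
RR = 0.86026/0.42400 = 2.02892
AR% = (RR − 1)/RR × 100 = (2.02892 − 1)/2.02892 × 100 = 50.7127%

50.7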